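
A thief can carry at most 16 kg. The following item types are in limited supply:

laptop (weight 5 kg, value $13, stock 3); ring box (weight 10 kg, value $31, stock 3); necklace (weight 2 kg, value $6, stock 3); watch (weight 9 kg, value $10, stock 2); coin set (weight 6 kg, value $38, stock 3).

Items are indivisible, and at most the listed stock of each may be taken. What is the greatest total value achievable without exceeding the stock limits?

Best selections within weight 16 and stock limits:
- 2×necklace + 2×coin set: weight 16, value 88
- 1×necklace + 2×coin set: weight 14, value 82
- 2×coin set: weight 12, value 76
Best: $88.

$88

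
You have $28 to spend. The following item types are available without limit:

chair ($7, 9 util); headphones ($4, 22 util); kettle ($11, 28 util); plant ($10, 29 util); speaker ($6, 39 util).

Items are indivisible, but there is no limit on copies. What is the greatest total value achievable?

178 util

Best value-per-unit is speaker at 39/6; filling with it alone gives 4×39 = 156.
Optimal mix: 1×headphones + 4×speaker → cost 28, value 178.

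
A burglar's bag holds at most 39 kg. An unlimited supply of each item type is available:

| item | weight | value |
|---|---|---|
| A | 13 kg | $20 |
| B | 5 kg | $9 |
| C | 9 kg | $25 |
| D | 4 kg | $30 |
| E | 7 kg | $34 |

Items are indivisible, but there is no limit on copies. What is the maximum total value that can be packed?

$274

Best value-per-unit is D at 30/4; filling with it alone gives 9×30 = 270.
Optimal mix: 8×D + 1×E → weight 39, value 274.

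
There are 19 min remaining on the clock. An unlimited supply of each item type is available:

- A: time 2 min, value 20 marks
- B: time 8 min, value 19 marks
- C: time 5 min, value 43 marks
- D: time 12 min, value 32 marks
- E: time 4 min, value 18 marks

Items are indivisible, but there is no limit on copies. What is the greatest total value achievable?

183 marks

Best value-per-unit is A at 20/2; filling with it alone gives 9×20 = 180.
Optimal mix: 7×A + 1×C → time 19, value 183.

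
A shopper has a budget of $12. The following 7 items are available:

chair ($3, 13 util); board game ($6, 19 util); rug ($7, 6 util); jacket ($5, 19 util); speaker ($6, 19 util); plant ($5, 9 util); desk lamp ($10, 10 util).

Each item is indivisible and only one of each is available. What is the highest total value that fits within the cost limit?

Check high-value combinations within $12:
- board game+jacket: cost 6+5=11, value 19+19=38
- jacket+speaker: cost 5+6=11, value 19+19=38
- board game+speaker: cost 6+6=12, value 19+19=38
- chair+jacket: cost 3+5=8, value 13+19=32
- chair+board game: cost 3+6=9, value 13+19=32
Best: 38 util.

38 util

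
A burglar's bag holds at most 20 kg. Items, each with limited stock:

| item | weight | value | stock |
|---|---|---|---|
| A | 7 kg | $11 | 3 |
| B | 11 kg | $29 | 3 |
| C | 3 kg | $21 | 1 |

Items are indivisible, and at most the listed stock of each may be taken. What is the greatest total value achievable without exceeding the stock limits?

$50

Top feasible selections:
- 1×B + 1×C: weight 14, value 50
- 2×A + 1×C: weight 17, value 43
- 1×A + 1×B: weight 18, value 40
- 1×A + 1×C: weight 10, value 32
Best: $50.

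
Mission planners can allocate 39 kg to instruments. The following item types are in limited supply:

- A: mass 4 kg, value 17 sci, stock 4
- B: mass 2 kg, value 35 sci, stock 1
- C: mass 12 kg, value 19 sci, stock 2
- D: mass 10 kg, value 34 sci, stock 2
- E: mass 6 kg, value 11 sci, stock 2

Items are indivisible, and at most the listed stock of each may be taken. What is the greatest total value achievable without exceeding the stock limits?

171 sci

Best selections within mass 39 and stock limits:
- 4×A + 1×B + 2×D: mass 38, value 171
- 3×A + 1×B + 2×D: mass 34, value 154
Best: 171 sci.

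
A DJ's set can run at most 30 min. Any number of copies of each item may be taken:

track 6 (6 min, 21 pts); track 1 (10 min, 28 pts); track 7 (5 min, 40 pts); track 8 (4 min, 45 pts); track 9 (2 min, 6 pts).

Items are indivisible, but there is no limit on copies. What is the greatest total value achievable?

Best value-per-unit is track 8 at 45/4; filling with it alone gives 7×45 = 315.
Optimal mix: 7×track 8 + 1×track 9 → duration 30, value 321.

321 pts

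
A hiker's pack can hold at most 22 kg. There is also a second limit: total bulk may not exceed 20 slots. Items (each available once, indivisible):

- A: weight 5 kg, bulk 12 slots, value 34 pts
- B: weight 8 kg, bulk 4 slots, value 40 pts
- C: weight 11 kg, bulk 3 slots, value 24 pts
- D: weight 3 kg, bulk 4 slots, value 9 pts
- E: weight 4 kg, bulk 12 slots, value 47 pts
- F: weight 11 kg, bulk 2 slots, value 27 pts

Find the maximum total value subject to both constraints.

Feasible sets respecting both limits:
- B+D+E: weight 15, bulk 20, value 96
- B+E: weight 12, bulk 16, value 87
- A+B+D: weight 16, bulk 20, value 83
- D+E+F: weight 18, bulk 18, value 83
Best: 96 pts.

96 pts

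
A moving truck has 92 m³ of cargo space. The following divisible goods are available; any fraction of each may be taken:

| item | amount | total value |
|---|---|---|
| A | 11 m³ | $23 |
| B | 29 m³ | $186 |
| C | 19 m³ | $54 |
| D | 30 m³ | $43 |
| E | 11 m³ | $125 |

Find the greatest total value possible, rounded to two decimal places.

Take in order of value per unit:
- E (125/11 per unit): all 11 → value 125, running total 125.00
- B (186/29 per unit): all 29 → value 186, running total 311.00
- C (54/19 per unit): all 19 → value 54, running total 365.00
- A (23/11 per unit): all 11 → value 23, running total 388.00
- D (43/30 per unit): 22 of 30 → value 22×43/30 = 31.5333, running total 419.53
Total 419.53.

419.53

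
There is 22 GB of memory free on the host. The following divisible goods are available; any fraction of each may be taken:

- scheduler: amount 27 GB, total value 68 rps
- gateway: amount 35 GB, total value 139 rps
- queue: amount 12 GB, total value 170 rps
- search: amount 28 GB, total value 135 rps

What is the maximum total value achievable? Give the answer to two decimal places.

218.21

Take in order of value per unit:
- queue (170/12 per unit): all 12 → value 170, running total 170.00
- search (135/28 per unit): 10 of 28 → value 10×135/28 = 48.2143, running total 218.21
Total 218.21.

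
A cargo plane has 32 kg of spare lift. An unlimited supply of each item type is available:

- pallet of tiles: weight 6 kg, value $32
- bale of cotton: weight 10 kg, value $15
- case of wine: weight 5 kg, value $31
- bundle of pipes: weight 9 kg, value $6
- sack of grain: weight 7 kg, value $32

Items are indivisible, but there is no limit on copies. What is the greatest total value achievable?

Best value-per-unit is case of wine at 31/5; filling with it alone gives 6×31 = 186.
Optimal mix: 2×pallet of tiles + 4×case of wine → weight 32, value 188.

$188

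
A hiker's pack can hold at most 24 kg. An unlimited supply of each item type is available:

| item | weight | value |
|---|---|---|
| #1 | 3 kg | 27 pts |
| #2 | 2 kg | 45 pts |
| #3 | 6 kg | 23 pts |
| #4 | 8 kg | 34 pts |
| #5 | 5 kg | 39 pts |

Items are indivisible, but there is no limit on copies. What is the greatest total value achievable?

Best value-per-unit is #2 at 45/2, and filling with it alone uses weight 12×2=24. No mix of the others beats 12×45 = 540.

540 pts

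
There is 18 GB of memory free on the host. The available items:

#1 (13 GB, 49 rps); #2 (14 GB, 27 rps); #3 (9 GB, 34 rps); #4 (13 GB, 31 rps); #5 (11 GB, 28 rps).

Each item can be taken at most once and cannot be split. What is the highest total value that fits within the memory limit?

Check high-value combinations within 18 GB:
- #1: memory 13, value 49
- #3: memory 9, value 34
- #4: memory 13, value 31
Best: 49 rps.

49 rps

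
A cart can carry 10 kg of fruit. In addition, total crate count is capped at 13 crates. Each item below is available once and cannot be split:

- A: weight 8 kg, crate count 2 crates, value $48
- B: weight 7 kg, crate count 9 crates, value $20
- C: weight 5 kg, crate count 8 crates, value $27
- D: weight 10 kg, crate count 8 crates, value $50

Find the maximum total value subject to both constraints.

$50

Feasible sets respecting both limits:
- D: weight 10, crate count 8, value 50
- A: weight 8, crate count 2, value 48
- C: weight 5, crate count 8, value 27
- B: weight 7, crate count 9, value 20
Best: $50.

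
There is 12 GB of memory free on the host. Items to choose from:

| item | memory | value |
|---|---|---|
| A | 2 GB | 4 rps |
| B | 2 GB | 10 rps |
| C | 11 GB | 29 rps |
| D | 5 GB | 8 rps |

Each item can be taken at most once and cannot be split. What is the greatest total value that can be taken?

29 rps

This is a 0/1 knapsack; check combinations near the capacity.
- C: memory 11, value 29
- A+B+D: memory 2+2+5=9, value 4+10+8=22
- B+D: memory 2+5=7, value 10+8=18
Best: 29 rps.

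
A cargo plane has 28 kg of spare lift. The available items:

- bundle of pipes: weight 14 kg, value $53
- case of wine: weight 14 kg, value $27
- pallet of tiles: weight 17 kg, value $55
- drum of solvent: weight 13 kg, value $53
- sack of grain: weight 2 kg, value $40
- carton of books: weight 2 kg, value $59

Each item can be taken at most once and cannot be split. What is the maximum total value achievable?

Check high-value combinations within 28 kg:
- pallet of tiles+sack of grain+carton of books: weight 17+2+2=21, value 55+40+59=154
- drum of solvent+sack of grain+carton of books: weight 13+2+2=17, value 53+40+59=152
- bundle of pipes+sack of grain+carton of books: weight 14+2+2=18, value 53+40+59=152
Best: $154.

$154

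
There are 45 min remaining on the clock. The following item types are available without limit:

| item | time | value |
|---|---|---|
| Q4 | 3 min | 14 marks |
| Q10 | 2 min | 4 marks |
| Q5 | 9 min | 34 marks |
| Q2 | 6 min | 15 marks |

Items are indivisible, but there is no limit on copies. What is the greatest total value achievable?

210 marks

Best value-per-unit is Q4 at 14/3, and filling with it alone uses time 15×3=45. No mix of the others beats 15×14 = 210.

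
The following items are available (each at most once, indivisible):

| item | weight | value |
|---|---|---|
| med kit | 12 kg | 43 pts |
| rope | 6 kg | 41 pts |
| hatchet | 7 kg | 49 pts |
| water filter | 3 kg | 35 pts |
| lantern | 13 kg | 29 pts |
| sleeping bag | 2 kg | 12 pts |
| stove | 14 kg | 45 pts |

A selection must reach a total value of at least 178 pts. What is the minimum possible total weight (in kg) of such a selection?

Subsets with value ≥ 178, sorted by total weight:
- med kit+rope+hatchet+water filter+sleeping bag: weight 30, value 180
- rope+hatchet+water filter+sleeping bag+stove: weight 32, value 182
Minimum weight: 30 kg.

30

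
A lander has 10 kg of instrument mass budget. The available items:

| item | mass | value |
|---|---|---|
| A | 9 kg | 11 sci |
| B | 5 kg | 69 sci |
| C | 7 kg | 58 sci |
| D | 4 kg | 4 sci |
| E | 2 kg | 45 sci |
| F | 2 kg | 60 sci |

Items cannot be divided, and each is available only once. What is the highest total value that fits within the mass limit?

174 sci

Check high-value combinations within 10 kg:
- B+E+F: mass 5+2+2=9, value 69+45+60=174
- B+F: mass 5+2=7, value 69+60=129
- C+F: mass 7+2=9, value 58+60=118
- B+E: mass 5+2=7, value 69+45=114
- D+E+F: mass 4+2+2=8, value 4+45+60=109
Best: 174 sci.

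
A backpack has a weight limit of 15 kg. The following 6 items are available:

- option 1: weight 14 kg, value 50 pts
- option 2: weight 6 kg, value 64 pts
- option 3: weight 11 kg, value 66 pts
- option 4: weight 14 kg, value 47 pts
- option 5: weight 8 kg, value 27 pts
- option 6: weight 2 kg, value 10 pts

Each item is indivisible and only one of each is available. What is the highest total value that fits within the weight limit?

Check high-value combinations within 15 kg:
- option 2+option 5: weight 6+8=14, value 64+27=91
- option 3+option 6: weight 11+2=13, value 66+10=76
- option 2+option 6: weight 6+2=8, value 64+10=74
- option 3: weight 11, value 66
Best: 91 pts.

91 pts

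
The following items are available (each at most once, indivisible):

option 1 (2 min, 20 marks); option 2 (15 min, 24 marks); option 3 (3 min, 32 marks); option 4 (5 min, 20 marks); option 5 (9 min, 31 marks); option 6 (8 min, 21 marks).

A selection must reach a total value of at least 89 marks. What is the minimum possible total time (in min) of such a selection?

Subsets with value ≥ 89, sorted by total time:
- option 1+option 3+option 4+option 6: time 18, value 93
- option 1+option 3+option 4+option 5: time 19, value 103
Minimum time: 18 min.

18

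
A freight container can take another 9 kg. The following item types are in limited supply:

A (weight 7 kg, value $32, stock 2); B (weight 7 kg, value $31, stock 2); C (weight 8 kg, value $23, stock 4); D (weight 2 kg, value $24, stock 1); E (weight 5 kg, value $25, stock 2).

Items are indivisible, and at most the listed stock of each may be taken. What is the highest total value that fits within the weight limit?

Top feasible selections:
- 1×A + 1×D: weight 9, value 56
- 1×B + 1×D: weight 9, value 55
- 1×D + 1×E: weight 7, value 49
- 1×A: weight 7, value 32
Best: $56.

$56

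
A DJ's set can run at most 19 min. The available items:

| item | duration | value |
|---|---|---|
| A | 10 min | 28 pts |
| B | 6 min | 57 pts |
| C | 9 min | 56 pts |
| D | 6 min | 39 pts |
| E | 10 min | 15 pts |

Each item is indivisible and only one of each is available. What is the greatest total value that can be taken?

113 pts

This is a 0/1 knapsack; check combinations near the capacity.
- B+C: duration 6+9=15, value 57+56=113
- B+D: duration 6+6=12, value 57+39=96
- C+D: duration 9+6=15, value 56+39=95
Best: 113 pts.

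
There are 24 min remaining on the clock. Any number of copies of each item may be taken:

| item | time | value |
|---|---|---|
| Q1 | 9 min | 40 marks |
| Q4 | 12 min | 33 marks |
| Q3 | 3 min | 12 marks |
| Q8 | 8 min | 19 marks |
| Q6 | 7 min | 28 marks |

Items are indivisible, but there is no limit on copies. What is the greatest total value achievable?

104 marks

Best value-per-unit is Q1 at 40/9; filling with it alone gives 2×40 = 80.
Optimal mix: 2×Q1 + 2×Q3 → time 24, value 104.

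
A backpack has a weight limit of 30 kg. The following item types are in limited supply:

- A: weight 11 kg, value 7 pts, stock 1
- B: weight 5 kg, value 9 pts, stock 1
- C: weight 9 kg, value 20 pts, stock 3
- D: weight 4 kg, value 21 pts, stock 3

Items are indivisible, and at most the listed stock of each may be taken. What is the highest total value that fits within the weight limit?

103 pts

Top feasible selections:
- 2×C + 3×D: weight 30, value 103
- 1×B + 1×C + 3×D: weight 26, value 92
- 1×C + 3×D: weight 21, value 83
- 2×C + 2×D: weight 26, value 82
Best: 103 pts.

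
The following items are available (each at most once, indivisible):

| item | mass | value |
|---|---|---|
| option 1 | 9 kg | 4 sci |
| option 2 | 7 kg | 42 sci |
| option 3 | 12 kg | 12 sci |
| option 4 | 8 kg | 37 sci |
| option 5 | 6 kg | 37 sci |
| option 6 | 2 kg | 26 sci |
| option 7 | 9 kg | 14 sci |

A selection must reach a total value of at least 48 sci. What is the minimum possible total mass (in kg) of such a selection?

Subsets with value ≥ 48, sorted by total mass:
- option 5+option 6: mass 8, value 63
- option 2+option 6: mass 9, value 68
Minimum mass: 8 kg.

8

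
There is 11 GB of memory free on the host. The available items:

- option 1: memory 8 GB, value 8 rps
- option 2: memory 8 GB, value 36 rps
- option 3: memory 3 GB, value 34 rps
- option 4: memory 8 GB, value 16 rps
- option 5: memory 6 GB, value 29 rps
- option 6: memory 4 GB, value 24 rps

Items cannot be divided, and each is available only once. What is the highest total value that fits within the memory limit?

Check high-value combinations within 11 GB:
- option 2+option 3: memory 8+3=11, value 36+34=70
- option 3+option 5: memory 3+6=9, value 34+29=63
- option 3+option 6: memory 3+4=7, value 34+24=58
- option 5+option 6: memory 6+4=10, value 29+24=53
Best: 70 rps.

70 rps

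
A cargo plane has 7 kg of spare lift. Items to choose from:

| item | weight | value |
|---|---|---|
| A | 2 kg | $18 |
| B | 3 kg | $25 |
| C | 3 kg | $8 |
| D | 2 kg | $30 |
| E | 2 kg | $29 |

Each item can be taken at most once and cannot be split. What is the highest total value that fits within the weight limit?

$84

Check high-value combinations within 7 kg:
- B+D+E: weight 3+2+2=7, value 25+30+29=84
- A+D+E: weight 2+2+2=6, value 18+30+29=77
- A+B+D: weight 2+3+2=7, value 18+25+30=73
Best: $84.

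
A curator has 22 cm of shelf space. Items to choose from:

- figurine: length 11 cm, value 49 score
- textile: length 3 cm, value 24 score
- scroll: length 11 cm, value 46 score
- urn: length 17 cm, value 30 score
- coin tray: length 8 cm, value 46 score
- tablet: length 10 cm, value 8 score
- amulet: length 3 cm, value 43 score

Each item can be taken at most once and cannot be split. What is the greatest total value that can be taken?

This is a 0/1 knapsack; check combinations near the capacity.
- figurine+coin tray+amulet: length 11+8+3=22, value 49+46+43=138
- scroll+coin tray+amulet: length 11+8+3=22, value 46+46+43=135
- figurine+textile+coin tray: length 11+3+8=22, value 49+24+46=119
Best: 138 score.

138 score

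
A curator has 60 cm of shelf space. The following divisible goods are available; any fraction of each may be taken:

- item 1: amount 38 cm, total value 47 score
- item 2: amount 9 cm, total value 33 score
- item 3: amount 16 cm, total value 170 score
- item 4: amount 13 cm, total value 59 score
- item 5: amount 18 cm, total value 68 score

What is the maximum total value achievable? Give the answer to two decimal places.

334.95

Take in order of value per unit:
- item 3 (170/16 per unit): all 16 → value 170, running total 170.00
- item 4 (59/13 per unit): all 13 → value 59, running total 229.00
- item 5 (68/18 per unit): all 18 → value 68, running total 297.00
- item 2 (33/9 per unit): all 9 → value 33, running total 330.00
- item 1 (47/38 per unit): 4 of 38 → value 4×47/38 = 4.9474, running total 334.95
Total 334.95.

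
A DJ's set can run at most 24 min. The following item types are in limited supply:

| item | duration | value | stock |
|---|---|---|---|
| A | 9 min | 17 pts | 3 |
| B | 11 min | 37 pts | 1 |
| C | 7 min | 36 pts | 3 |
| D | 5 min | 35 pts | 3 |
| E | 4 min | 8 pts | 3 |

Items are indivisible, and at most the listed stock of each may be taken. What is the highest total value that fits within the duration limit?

142 pts

Top feasible selections:
- 2×C + 2×D: duration 24, value 142
- 1×C + 3×D: duration 22, value 141
Best: 142 pts.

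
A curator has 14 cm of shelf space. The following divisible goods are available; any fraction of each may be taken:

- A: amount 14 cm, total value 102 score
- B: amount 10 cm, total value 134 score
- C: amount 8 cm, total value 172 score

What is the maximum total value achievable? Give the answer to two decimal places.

252.40

Take in order of value per unit:
- C (172/8 per unit): all 8 → value 172, running total 172.00
- B (134/10 per unit): 6 of 10 → value 6×134/10 = 80.4000, running total 252.40
Total 252.40.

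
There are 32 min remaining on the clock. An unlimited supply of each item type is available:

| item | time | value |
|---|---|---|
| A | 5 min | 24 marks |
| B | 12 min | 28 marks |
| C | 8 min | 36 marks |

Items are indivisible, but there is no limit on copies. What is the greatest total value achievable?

144 marks

Best value-per-unit is A at 24/5, and filling with it alone uses time 6×5=30. No mix of the others beats 6×24 = 144.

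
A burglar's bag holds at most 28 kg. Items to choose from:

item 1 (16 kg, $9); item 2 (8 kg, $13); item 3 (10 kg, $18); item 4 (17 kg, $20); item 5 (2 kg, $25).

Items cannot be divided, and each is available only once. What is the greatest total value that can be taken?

Check high-value combinations within 28 kg:
- item 2+item 4+item 5: weight 8+17+2=27, value 13+20+25=58
- item 2+item 3+item 5: weight 8+10+2=20, value 13+18+25=56
- item 1+item 3+item 5: weight 16+10+2=28, value 9+18+25=52
- item 1+item 2+item 5: weight 16+8+2=26, value 9+13+25=47
Best: $58.

$58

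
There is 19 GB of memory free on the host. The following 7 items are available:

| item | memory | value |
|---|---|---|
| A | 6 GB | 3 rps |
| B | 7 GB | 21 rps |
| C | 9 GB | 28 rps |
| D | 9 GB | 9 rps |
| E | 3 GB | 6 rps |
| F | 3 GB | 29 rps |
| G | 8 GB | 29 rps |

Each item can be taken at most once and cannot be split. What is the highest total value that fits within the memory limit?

79 rps

Check high-value combinations within 19 GB:
- B+F+G: memory 7+3+8=18, value 21+29+29=79
- B+C+F: memory 7+9+3=19, value 21+28+29=78
- E+F+G: memory 3+3+8=14, value 6+29+29=64
- C+E+F: memory 9+3+3=15, value 28+6+29=63
- A+F+G: memory 6+3+8=17, value 3+29+29=61
Best: 79 rps.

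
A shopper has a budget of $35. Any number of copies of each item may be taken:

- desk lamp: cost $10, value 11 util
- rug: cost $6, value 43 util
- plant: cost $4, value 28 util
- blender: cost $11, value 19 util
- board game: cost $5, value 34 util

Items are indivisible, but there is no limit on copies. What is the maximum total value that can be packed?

249 util

Best value-per-unit is rug at 43/6; filling with it alone gives 5×43 = 215.
Optimal mix: 5×rug + 1×board game → cost 35, value 249.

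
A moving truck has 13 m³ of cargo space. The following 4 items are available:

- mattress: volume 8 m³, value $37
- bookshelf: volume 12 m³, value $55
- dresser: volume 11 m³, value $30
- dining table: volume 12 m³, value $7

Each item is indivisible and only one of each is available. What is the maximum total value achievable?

Check high-value combinations within 13 m³:
- bookshelf: volume 12, value 55
- mattress: volume 8, value 37
- dresser: volume 11, value 30
- dining table: volume 12, value 7
Best: $55.

$55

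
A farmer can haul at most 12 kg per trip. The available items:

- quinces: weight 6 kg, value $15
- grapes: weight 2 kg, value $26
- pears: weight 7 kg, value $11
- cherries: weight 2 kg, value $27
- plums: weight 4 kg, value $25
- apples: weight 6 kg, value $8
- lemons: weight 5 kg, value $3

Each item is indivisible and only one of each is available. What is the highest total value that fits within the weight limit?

$78

Check high-value combinations within 12 kg:
- grapes+cherries+plums: weight 2+2+4=8, value 26+27+25=78
- quinces+grapes+cherries: weight 6+2+2=10, value 15+26+27=68
- quinces+cherries+plums: weight 6+2+4=12, value 15+27+25=67
- quinces+grapes+plums: weight 6+2+4=12, value 15+26+25=66
Best: $78.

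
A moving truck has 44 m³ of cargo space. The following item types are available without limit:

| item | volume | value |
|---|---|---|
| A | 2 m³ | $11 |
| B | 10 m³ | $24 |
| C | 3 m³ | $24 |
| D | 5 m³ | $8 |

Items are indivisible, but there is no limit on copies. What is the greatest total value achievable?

Best value-per-unit is C at 24/3; filling with it alone gives 14×24 = 336.
Optimal mix: 1×A + 14×C → volume 44, value 347.

$347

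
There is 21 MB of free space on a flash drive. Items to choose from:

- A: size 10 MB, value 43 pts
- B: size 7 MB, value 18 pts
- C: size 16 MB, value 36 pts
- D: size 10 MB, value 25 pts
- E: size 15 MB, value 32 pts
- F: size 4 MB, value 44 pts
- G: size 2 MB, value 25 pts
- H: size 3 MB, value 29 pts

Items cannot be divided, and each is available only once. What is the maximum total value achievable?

141 pts

Check high-value combinations within 21 MB:
- A+F+G+H: size 10+4+2+3=19, value 43+44+25+29=141
- D+F+G+H: size 10+4+2+3=19, value 25+44+25+29=123
- B+F+G+H: size 7+4+2+3=16, value 18+44+25+29=116
- A+F+H: size 10+4+3=17, value 43+44+29=116
Best: 141 pts.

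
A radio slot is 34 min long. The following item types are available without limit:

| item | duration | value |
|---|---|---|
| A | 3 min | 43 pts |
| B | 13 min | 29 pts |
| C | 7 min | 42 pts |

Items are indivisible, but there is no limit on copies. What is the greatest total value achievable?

Best value-per-unit is A at 43/3, and filling with it alone uses duration 11×3=33. No mix of the others beats 11×43 = 473.

473 pts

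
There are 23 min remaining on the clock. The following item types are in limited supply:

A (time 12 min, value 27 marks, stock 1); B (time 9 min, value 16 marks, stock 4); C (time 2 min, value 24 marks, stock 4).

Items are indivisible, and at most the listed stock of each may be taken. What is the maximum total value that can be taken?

Top feasible selections:
- 1×A + 4×C: time 20, value 123
- 1×B + 4×C: time 17, value 112
- 1×A + 3×C: time 18, value 99
Best: 123 marks.

123 marks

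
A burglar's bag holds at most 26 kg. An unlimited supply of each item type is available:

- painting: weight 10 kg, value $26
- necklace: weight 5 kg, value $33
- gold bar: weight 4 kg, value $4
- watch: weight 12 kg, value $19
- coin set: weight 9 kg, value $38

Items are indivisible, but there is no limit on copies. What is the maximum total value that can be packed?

$165

Best value-per-unit is necklace at 33/5, and filling with it alone uses weight 5×5=25. No mix of the others beats 5×33 = 165.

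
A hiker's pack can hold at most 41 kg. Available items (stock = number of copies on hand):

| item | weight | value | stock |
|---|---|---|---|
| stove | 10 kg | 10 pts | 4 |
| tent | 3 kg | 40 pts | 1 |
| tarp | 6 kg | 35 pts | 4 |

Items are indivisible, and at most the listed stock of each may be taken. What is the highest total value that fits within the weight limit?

Best selections within weight 41 and stock limits:
- 1×stove + 1×tent + 4×tarp: weight 37, value 190
- 1×tent + 4×tarp: weight 27, value 180
- 2×stove + 1×tent + 3×tarp: weight 41, value 165
- 1×stove + 1×tent + 3×tarp: weight 31, value 155
Best: 190 pts.

190 pts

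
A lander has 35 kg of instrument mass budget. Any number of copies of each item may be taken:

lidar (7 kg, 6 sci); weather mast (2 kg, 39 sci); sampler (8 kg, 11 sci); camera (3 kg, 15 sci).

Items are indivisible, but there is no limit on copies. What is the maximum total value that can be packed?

Best value-per-unit is weather mast at 39/2, and filling with it alone uses mass 17×2=34. No mix of the others beats 17×39 = 663.

663 sci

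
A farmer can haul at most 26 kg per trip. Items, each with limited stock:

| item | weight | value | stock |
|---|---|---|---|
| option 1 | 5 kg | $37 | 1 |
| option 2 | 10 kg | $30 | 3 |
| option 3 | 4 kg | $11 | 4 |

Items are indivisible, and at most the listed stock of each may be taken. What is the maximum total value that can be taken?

$97

Top feasible selections:
- 1×option 1 + 2×option 2: weight 25, value 97
- 1×option 1 + 1×option 2 + 2×option 3: weight 23, value 89
- 1×option 1 + 4×option 3: weight 21, value 81
Best: $97.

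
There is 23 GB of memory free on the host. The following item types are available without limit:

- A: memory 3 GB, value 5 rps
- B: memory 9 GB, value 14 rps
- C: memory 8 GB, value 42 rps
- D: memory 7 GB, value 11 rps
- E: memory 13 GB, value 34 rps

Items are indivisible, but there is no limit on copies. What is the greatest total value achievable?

95 rps

Best value-per-unit is C at 42/8; filling with it alone gives 2×42 = 84.
Optimal mix: 2×C + 1×D → memory 23, value 95.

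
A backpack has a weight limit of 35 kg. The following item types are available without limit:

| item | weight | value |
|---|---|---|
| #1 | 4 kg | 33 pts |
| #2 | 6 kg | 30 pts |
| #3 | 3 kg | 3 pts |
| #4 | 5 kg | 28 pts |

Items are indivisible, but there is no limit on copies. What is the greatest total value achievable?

267 pts

Best value-per-unit is #1 at 33/4; filling with it alone gives 8×33 = 264.
Optimal mix: 8×#1 + 1×#3 → weight 35, value 267.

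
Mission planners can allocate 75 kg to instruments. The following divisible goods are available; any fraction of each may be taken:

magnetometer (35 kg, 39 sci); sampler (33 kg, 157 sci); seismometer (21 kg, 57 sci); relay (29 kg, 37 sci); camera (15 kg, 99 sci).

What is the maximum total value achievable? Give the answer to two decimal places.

320.66

Take in order of value per unit:
- camera (99/15 per unit): all 15 → value 99, running total 99.00
- sampler (157/33 per unit): all 33 → value 157, running total 256.00
- seismometer (57/21 per unit): all 21 → value 57, running total 313.00
- relay (37/29 per unit): 6 of 29 → value 6×37/29 = 7.6552, running total 320.66
Total 320.66.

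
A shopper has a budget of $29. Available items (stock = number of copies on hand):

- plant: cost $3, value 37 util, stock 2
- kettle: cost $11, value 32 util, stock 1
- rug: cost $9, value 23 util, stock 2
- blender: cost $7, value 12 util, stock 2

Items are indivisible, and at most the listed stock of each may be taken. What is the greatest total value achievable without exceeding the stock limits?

Top feasible selections:
- 2×plant + 1×kettle + 1×rug: cost 26, value 129
- 2×plant + 1×rug + 2×blender: cost 29, value 121
- 2×plant + 2×rug: cost 24, value 120
- 2×plant + 1×kettle + 1×blender: cost 24, value 118
Best: 129 util.

129 util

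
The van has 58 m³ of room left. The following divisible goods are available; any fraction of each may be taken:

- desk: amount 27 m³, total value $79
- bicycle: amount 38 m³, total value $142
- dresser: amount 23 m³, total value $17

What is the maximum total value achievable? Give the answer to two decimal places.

Take in order of value per unit:
- bicycle (142/38 per unit): all 38 → value 142, running total 142.00
- desk (79/27 per unit): 20 of 27 → value 20×79/27 = 58.5185, running total 200.52
Total 200.52.

200.52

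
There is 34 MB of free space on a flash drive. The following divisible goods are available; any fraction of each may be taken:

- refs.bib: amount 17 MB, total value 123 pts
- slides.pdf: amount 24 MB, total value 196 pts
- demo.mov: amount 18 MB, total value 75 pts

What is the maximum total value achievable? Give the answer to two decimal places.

268.35

Take in order of value per unit:
- slides.pdf (196/24 per unit): all 24 → value 196, running total 196.00
- refs.bib (123/17 per unit): 10 of 17 → value 10×123/17 = 72.3529, running total 268.35
Total 268.35.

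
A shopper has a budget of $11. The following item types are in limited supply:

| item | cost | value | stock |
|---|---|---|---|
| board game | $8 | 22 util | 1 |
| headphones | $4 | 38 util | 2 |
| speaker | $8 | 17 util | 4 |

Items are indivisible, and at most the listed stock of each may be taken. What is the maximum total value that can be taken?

76 util

Best selections within cost 11 and stock limits:
- 2×headphones: cost 8, value 76
- 1×headphones: cost 4, value 38
- 1×board game: cost 8, value 22
- 1×speaker: cost 8, value 17
Best: 76 util.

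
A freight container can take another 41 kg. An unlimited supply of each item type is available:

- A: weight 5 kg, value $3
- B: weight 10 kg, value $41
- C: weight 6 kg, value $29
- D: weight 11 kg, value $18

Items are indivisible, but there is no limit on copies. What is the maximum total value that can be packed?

Best value-per-unit is C at 29/6; filling with it alone gives 6×29 = 174.
Optimal mix: 1×B + 5×C → weight 40, value 186.

$186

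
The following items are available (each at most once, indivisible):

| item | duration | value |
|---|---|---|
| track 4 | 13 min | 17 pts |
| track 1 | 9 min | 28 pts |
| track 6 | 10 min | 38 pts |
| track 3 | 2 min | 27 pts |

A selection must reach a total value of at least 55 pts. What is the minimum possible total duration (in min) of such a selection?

11

Subsets with value ≥ 55, sorted by total duration:
- track 1+track 3: duration 11, value 55
- track 6+track 3: duration 12, value 65
Minimum duration: 11 min.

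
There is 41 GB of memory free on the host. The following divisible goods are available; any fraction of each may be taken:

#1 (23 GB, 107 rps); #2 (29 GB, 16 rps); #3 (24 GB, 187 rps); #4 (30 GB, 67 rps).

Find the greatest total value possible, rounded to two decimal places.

Take in order of value per unit:
- #3 (187/24 per unit): all 24 → value 187, running total 187.00
- #1 (107/23 per unit): 17 of 23 → value 17×107/23 = 79.0870, running total 266.09
Total 266.09.

266.09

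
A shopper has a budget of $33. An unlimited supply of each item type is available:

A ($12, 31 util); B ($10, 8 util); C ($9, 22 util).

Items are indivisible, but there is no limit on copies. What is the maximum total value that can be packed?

Best value-per-unit is A at 31/12; filling with it alone gives 2×31 = 62.
Optimal mix: 2×A + 1×C → cost 33, value 84.

84 util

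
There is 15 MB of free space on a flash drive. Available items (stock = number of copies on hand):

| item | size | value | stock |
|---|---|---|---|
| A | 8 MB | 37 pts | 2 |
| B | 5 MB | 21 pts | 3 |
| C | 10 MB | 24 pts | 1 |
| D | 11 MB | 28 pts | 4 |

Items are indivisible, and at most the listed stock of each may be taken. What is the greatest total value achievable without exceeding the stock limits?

63 pts

Best selections within size 15 and stock limits:
- 3×B: size 15, value 63
- 1×A + 1×B: size 13, value 58
- 1×B + 1×C: size 15, value 45
Best: 63 pts.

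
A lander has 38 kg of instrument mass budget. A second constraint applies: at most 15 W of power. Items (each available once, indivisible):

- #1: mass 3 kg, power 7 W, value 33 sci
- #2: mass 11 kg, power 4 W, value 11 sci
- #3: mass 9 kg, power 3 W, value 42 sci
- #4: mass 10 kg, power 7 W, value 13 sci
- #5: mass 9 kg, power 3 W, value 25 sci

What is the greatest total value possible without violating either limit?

Feasible sets respecting both limits:
- #1+#3+#5: mass 21, power 13, value 100
- #1+#2+#3: mass 23, power 14, value 86
- #3+#4+#5: mass 28, power 13, value 80
- #2+#3+#5: mass 29, power 10, value 78
Best: 100 sci.

100 sci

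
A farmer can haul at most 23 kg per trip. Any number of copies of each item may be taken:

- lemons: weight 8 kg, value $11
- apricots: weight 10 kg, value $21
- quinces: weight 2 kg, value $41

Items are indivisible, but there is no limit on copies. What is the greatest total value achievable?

Best value-per-unit is quinces at 41/2, and filling with it alone uses weight 11×2=22. No mix of the others beats 11×41 = 451.

$451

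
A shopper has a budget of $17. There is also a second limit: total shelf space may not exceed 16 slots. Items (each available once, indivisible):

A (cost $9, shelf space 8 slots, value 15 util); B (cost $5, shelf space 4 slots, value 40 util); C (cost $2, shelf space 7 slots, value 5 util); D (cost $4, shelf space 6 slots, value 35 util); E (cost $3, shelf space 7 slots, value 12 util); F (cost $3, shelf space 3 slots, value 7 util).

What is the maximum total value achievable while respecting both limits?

Feasible sets respecting both limits:
- B+D+F: cost 12, shelf space 13, value 82
- B+D: cost 9, shelf space 10, value 75
- A+B+F: cost 17, shelf space 15, value 62
Best: 82 util.

82 util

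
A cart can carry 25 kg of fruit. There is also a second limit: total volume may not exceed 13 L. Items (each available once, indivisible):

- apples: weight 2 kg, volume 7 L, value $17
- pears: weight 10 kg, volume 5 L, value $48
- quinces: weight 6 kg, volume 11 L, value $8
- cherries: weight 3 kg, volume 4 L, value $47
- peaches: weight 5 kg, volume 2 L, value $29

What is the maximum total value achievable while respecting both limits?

Feasible sets respecting both limits:
- pears+cherries+peaches: weight 18, volume 11, value 124
- pears+cherries: weight 13, volume 9, value 95
- apples+cherries+peaches: weight 10, volume 13, value 93
- pears+peaches: weight 15, volume 7, value 77
Best: $124.

$124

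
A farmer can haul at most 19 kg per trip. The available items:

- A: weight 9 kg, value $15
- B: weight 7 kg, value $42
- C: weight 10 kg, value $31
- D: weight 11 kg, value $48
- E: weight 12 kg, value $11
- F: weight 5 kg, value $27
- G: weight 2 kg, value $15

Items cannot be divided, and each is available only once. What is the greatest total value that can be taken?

Check high-value combinations within 19 kg:
- B+D: weight 7+11=18, value 42+48=90
- D+F+G: weight 11+5+2=18, value 48+27+15=90
- B+C+G: weight 7+10+2=19, value 42+31+15=88
Best: $90.

$90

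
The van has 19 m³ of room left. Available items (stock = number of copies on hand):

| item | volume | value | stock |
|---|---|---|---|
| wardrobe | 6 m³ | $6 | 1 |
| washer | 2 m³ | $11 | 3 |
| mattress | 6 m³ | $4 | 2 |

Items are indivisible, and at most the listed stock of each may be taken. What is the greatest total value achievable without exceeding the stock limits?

Top feasible selections:
- 1×wardrobe + 3×washer + 1×mattress: volume 18, value 43
- 3×washer + 2×mattress: volume 18, value 41
Best: $43.

$43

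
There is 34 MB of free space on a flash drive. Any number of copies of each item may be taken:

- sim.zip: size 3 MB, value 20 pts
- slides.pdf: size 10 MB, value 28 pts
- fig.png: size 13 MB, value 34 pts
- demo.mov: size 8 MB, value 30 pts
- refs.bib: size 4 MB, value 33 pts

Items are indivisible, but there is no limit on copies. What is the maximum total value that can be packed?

271 pts

Best value-per-unit is refs.bib at 33/4; filling with it alone gives 8×33 = 264.
Optimal mix: 2×sim.zip + 7×refs.bib → size 34, value 271.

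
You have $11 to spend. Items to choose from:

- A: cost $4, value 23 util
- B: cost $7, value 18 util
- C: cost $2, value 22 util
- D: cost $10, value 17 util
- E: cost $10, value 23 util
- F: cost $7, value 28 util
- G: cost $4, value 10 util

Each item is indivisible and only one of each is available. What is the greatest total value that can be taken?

Check high-value combinations within $11:
- A+C+G: cost 4+2+4=10, value 23+22+10=55
- A+F: cost 4+7=11, value 23+28=51
- C+F: cost 2+7=9, value 22+28=50
Best: 55 util.

55 util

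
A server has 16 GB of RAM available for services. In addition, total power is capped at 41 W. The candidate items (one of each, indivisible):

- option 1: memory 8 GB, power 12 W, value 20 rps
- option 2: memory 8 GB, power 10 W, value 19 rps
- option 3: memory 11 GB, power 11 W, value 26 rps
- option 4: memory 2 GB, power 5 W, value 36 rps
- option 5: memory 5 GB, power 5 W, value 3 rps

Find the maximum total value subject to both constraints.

Feasible sets respecting both limits:
- option 3+option 4: memory 13, power 16, value 62
- option 1+option 4+option 5: memory 15, power 22, value 59
- option 2+option 4+option 5: memory 15, power 20, value 58
- option 1+option 4: memory 10, power 17, value 56
Best: 62 rps.

62 rps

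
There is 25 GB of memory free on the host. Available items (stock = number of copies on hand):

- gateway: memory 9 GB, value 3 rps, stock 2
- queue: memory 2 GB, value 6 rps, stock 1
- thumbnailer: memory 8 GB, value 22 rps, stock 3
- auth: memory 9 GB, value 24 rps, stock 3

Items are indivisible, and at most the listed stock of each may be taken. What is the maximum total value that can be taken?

68 rps

Top feasible selections:
- 2×thumbnailer + 1×auth: memory 25, value 68
- 3×thumbnailer: memory 24, value 66
- 1×queue + 2×auth: memory 20, value 54
Best: 68 rps.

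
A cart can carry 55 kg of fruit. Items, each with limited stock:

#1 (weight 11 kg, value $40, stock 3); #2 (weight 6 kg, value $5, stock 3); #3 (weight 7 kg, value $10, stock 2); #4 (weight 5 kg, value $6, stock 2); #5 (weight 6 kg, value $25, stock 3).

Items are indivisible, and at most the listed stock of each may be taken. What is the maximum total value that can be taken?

Best selections within weight 55 and stock limits:
- 3×#1 + 3×#5: weight 51, value 195
- 3×#1 + 2×#4 + 2×#5: weight 55, value 182
- 3×#1 + 1×#3 + 2×#5: weight 52, value 180
Best: $195.

$195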